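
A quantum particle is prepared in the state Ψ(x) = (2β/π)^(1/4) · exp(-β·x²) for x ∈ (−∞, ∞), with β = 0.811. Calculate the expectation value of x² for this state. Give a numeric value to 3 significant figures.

0.308

⟨x²⟩ = ∫ x²·|Ψ|² dx (integrals over the domain).
Gaussian moments: ∫x^(2j)·e^(−2βx²) dx = (2j−1)!!/(4β)^j · √(π/(2β)), odd powers integrate to 0; here √(π/(2β)) = 1.3917.
⟨x²⟩ = 0.30826.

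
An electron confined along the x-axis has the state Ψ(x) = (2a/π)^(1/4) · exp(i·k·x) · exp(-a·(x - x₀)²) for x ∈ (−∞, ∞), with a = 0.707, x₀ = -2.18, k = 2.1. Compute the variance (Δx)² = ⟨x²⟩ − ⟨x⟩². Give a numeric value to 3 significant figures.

Compute ⟨x⟩ and ⟨x²⟩ separately, then (Δx)² = ⟨x²⟩ − ⟨x⟩².
Gaussian moments (u = x − x₀): ∫u^(2j)·e^(−2au²) du = (2j−1)!!/(4a)^j · √(π/(2a)), odd powers integrate to 0; here √(π/(2a)) = 1.4906.
⟨x⟩ = -2.1800 and ⟨x²⟩ = 5.1060.
(Δx)² = 5.1060 − (-2.1800)² = 0.35361.

0.354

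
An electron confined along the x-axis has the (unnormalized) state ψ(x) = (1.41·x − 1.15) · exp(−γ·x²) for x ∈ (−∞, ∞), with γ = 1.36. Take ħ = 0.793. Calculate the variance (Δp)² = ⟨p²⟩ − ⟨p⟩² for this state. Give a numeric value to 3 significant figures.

Compute ⟨p⟩ and ⟨p²⟩ separately; (Δp)² = ⟨p²⟩ − ⟨p⟩².
Expand each integrand as polynomial × e^(−2γx²) and use ∫x^(2j)·e^(−2γx²) dx = (2j−1)!!/(4γ)^j · √(π/(2γ)), odd powers → 0; here √(π/(2γ)) = 1.0747. Differentiate with the product rule, d/dx e^(−γx²) = −2γx·e^(−γx²).
Normalization: ∫|ψ|² dx = 1.8141.
⟨p⟩ = 0.0000 and ⟨p²⟩ = 1.2256.
(Δp)² = 1.2256 − (0.0000)² = 1.2256.

1.23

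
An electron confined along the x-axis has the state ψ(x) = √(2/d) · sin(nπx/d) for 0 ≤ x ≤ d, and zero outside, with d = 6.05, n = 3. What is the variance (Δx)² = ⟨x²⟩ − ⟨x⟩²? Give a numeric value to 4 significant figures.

2.844

Compute ⟨x⟩ and ⟨x²⟩ separately, then (Δx)² = ⟨x²⟩ − ⟨x⟩².
With sin²θ = (1 − cos2θ)/2 on 0 ≤ x ≤ d: ∫sin²(nπx/d) dx = d/2, ∫x·sin²(nπx/d) dx = d²/4, ∫x²·sin²(nπx/d) dx = d³·(1/6 − 1/(4n²π²)); higher powers xᵏ the same way, integrating xᵏ·cos(2nπx/d) by parts.
⟨x⟩ = 3.0250 and ⟨x²⟩ = 11.995.
(Δx)² = 11.995 − (3.0250)² = 2.8442.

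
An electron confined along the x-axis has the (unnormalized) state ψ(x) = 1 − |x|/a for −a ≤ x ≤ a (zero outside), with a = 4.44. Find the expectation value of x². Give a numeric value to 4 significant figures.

1.971

⟨x²⟩ = ∫ x²·|ψ|² dx / ∫|ψ|² dx (integrals over the domain).
ψ is even, so ∫ over [−a, a] = 2∫₀ᵃ with ψ = 1 − x/a there: ∫₀ᵃ (1 − x/a)² dx = a/3, ∫₀ᵃ x²(1 − x/a)² dx = a³/30, ∫₀ᵃ x⁴(1 − x/a)² dx = a⁵/105.
State is unnormalized: ∫|ψ|² dx = 2.9600, and ∫ψ*·x²·ψ dx = 5.8352, so ⟨x²⟩ = 5.8352 / 2.9600.
⟨x²⟩ = 1.9714.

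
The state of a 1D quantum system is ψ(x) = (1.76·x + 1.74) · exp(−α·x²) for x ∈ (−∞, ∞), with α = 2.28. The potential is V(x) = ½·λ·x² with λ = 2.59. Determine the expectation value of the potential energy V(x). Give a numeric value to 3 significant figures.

0.171

⟨V⟩ = ∫ V(x)·|ψ|² dx / ∫|ψ|² dx.
Expand each integrand as polynomial × e^(−2αx²) and use ∫x^(2j)·e^(−2αx²) dx = (2j−1)!!/(4α)^j · √(π/(2α)), odd powers → 0; here √(π/(2α)) = 0.83003.
State is unnormalized: ∫|ψ|² dx = 2.7949, and ∫ψ*·V(x)·ψ dx = 0.47693, so ⟨V⟩ = 0.47693 / 2.7949.
⟨V⟩ = 0.17064.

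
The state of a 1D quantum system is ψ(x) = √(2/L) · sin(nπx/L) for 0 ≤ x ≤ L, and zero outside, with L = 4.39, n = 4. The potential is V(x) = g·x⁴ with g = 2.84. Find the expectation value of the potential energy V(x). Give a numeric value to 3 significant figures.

204.

⟨V⟩ = ∫ V(x)·|ψ|² dx.
With sin²θ = (1 − cos2θ)/2 on 0 ≤ x ≤ L: ∫sin²(nπx/L) dx = L/2, ∫x·sin²(nπx/L) dx = L²/4, ∫x²·sin²(nπx/L) dx = L³·(1/6 − 1/(4n²π²)); higher powers xᵏ the same way, integrating xᵏ·cos(2nπx/L) by parts.
⟨V⟩ = 204.35.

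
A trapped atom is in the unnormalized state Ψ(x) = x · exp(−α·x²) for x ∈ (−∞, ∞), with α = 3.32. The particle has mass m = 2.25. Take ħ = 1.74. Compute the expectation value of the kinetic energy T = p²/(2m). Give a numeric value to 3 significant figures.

6.70

T = −(ħ²/2m) d²/dx², so ⟨T⟩ = −(ħ²/2m) ∫ Ψ*·Ψ'' dx / ∫|Ψ|² dx; with m = 2.25.
Expand each integrand as polynomial × e^(−2αx²) and use ∫x^(2j)·e^(−2αx²) dx = (2j−1)!!/(4α)^j · √(π/(2α)), odd powers → 0; here √(π/(2α)) = 0.68785. Differentiate with the product rule, d/dx e^(−αx²) = −2αx·e^(−αx²).
State is unnormalized: ∫|Ψ|² dx = 0.051796, and ∫Ψ*·(−ħ²/2m · Ψ'') dx = 0.34709, so ⟨T⟩ = 0.34709 / 0.051796.
⟨T⟩ = 6.7011.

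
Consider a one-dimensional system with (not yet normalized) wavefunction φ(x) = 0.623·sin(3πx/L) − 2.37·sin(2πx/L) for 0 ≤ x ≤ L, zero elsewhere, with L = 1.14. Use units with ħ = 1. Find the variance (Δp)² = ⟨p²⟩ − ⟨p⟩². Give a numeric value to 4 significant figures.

Compute ⟨p⟩ and ⟨p²⟩ separately; (Δp)² = ⟨p²⟩ − ⟨p⟩².
d²/dx² sin(jπx/L) = −(jπ/L)²·sin(jπx/L); on 0 ≤ x ≤ L, ∫sin²(jπx/L) dx = L/2 and ∫sin(jπx/L)·sin(lπx/L) dx = 0 for j ≠ l, so only diagonal terms survive in ∫|φ|² and ∫φ·φ″; ∫φ·φ′ dx = [φ²/2] between the walls = 0.
Normalization: ∫|φ|² dx = 3.4229.
⟨p⟩ = 0.0000 and ⟨p²⟩ = 32.832.
(Δp)² = 32.832 − (0.0000)² = 32.832.

32.83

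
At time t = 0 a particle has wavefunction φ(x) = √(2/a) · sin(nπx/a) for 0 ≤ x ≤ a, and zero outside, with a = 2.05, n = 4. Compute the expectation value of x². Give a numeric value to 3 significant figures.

⟨x²⟩ = ∫ x²·|φ|² dx (integrals over the domain).
With sin²θ = (1 − cos2θ)/2 on 0 ≤ x ≤ a: ∫sin²(nπx/a) dx = a/2, ∫x·sin²(nπx/a) dx = a²/4, ∫x²·sin²(nπx/a) dx = a³·(1/6 − 1/(4n²π²)); higher powers xᵏ the same way, integrating xᵏ·cos(2nπx/a) by parts.
⟨x²⟩ = 1.3875.

1.39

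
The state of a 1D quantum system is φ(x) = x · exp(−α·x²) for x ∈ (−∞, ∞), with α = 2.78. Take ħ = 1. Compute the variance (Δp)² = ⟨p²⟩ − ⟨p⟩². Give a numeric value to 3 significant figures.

Compute ⟨p⟩ and ⟨p²⟩ separately; (Δp)² = ⟨p²⟩ − ⟨p⟩².
Expand each integrand as polynomial × e^(−2αx²) and use ∫x^(2j)·e^(−2αx²) dx = (2j−1)!!/(4α)^j · √(π/(2α)), odd powers → 0; here √(π/(2α)) = 0.75169. Differentiate with the product rule, d/dx e^(−αx²) = −2αx·e^(−αx²).
Normalization: ∫|φ|² dx = 0.067598.
⟨p⟩ = 0.0000 and ⟨p²⟩ = 8.3400.
(Δp)² = 8.3400 − (0.0000)² = 8.3400.

8.34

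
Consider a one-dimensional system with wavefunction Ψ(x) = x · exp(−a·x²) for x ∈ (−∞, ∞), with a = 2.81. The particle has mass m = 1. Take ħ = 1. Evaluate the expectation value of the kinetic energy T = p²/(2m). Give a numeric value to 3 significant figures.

T = −(ħ²/2m) d²/dx², so ⟨T⟩ = −(ħ²/2m) ∫ Ψ*·Ψ'' dx / ∫|Ψ|² dx; with m = 1.
Expand each integrand as polynomial × e^(−2ax²) and use ∫x^(2j)·e^(−2ax²) dx = (2j−1)!!/(4a)^j · √(π/(2a)), odd powers → 0; here √(π/(2a)) = 0.74766. Differentiate with the product rule, d/dx e^(−ax²) = −2ax·e^(−ax²).
State is unnormalized: ∫|Ψ|² dx = 0.066518, and ∫Ψ*·(−ħ²/2m · Ψ'') dx = 0.28037, so ⟨T⟩ = 0.28037 / 0.066518.
⟨T⟩ = 4.2150.

4.22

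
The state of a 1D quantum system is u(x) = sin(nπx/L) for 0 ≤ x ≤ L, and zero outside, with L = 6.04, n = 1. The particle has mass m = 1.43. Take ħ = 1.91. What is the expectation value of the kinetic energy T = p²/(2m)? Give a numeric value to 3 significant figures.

0.345

T = −(ħ²/2m) d²/dx², so ⟨T⟩ = −(ħ²/2m) ∫ u*·u'' dx / ∫|u|² dx; with m = 1.43.
d/dx sin(nπx/L) = (nπ/L)·cos(nπx/L) and d²/dx² sin(nπx/L) = −(nπ/L)²·sin(nπx/L); on 0 ≤ x ≤ L, ∫sin²(nπx/L) dx = L/2 and ∫sin(nπx/L)·cos(nπx/L) dx = 0.
State is unnormalized: ∫|u|² dx = 3.0200, and ∫u*·(−ħ²/2m · u'') dx = 1.0422, so ⟨T⟩ = 1.0422 / 3.0200.
⟨T⟩ = 0.34509.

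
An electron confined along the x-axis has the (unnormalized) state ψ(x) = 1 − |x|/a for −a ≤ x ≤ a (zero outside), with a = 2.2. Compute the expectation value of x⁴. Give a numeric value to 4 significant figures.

0.6693

⟨x⁴⟩ = ∫ x⁴·|ψ|² dx / ∫|ψ|² dx (integrals over the domain).
ψ is even, so ∫ over [−a, a] = 2∫₀ᵃ with ψ = 1 − x/a there: ∫₀ᵃ (1 − x/a)² dx = a/3, ∫₀ᵃ x²(1 − x/a)² dx = a³/30, ∫₀ᵃ x⁴(1 − x/a)² dx = a⁵/105.
State is unnormalized: ∫|ψ|² dx = 1.4667, and ∫ψ*·x⁴·ψ dx = 0.98164, so ⟨x⁴⟩ = 0.98164 / 1.4667.
⟨x⁴⟩ = 0.66930.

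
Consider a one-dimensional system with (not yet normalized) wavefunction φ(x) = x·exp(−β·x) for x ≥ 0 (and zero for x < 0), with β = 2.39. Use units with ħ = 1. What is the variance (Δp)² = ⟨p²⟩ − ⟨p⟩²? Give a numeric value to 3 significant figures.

5.71

Compute ⟨p⟩ and ⟨p²⟩ separately; (Δp)² = ⟨p²⟩ − ⟨p⟩².
Differentiate x·exp(−β·x) with the product rule; every integrand then reduces to terms xʲ·e^(−2βx) on [0, ∞), with ∫₀^∞ xʲ·e^(−2βx) dx = j!/(2β)^(j+1).
Normalization: ∫|φ|² dx = 0.018312.
⟨p⟩ = 0.0000 and ⟨p²⟩ = 5.7121.
(Δp)² = 5.7121 − (0.0000)² = 5.7121.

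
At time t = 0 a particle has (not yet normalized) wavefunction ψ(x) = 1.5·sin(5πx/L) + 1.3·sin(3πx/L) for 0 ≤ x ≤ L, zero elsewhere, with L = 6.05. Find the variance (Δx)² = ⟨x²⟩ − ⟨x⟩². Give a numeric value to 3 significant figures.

4.64

Compute ⟨x⟩ and ⟨x²⟩ separately, then (Δx)² = ⟨x²⟩ − ⟨x⟩².
On 0 ≤ x ≤ L (j ≠ l): ∫sin²(jπx/L) dx = L/2, ∫sin(jπx/L)·sin(lπx/L) dx = 0; diagonal moments ∫x·sin²(jπx/L) dx = L²/4, ∫x²·sin²(jπx/L) dx = L³·(1/6 − 1/(4j²π²)); cross terms ∫x·sin(jπx/L)·sin(lπx/L) dx = 0 for j + l even and −4jlL²/(π²(j² − l²)²) for j + l odd, ∫x²·sin(jπx/L)·sin(lπx/L) dx = (−1)^(j+l)·4jlL³/(π²(j² − l²)²); higher powers the same way via product-to-sum and parts.
Normalization: ∫|ψ|² dx = 11.919.
⟨x⟩ = 3.0250 and ⟨x²⟩ = 13.791.
(Δx)² = 13.791 − (3.0250)² = 4.6402.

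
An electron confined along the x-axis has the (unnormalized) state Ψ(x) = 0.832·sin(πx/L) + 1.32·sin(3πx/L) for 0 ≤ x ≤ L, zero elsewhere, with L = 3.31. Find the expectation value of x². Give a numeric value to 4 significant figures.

3.826

⟨x²⟩ = ∫ x²·|Ψ|² dx / ∫|Ψ|² dx (integrals over the domain).
On 0 ≤ x ≤ L (j ≠ l): ∫sin²(jπx/L) dx = L/2, ∫sin(jπx/L)·sin(lπx/L) dx = 0; diagonal moments ∫x·sin²(jπx/L) dx = L²/4, ∫x²·sin²(jπx/L) dx = L³·(1/6 − 1/(4j²π²)); cross terms ∫x·sin(jπx/L)·sin(lπx/L) dx = 0 for j + l even and −4jlL²/(π²(j² − l²)²) for j + l odd, ∫x²·sin(jπx/L)·sin(lπx/L) dx = (−1)^(j+l)·4jlL³/(π²(j² − l²)²); higher powers the same way via product-to-sum and parts.
State is unnormalized: ∫|Ψ|² dx = 4.0293, and ∫Ψ*·x²·Ψ dx = 15.415, so ⟨x²⟩ = 15.415 / 4.0293.
⟨x²⟩ = 3.8256.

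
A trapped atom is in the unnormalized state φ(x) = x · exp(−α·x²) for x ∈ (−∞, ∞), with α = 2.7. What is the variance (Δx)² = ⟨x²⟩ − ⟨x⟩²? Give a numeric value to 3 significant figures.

Compute ⟨x⟩ and ⟨x²⟩ separately, then (Δx)² = ⟨x²⟩ − ⟨x⟩².
Expand each integrand as polynomial × e^(−2αx²) and use ∫x^(2j)·e^(−2αx²) dx = (2j−1)!!/(4α)^j · √(π/(2α)), odd powers → 0; here √(π/(2α)) = 0.76274.
Normalization: ∫|φ|² dx = 0.070624.
⟨x⟩ = 0.0000 and ⟨x²⟩ = 0.27778.
(Δx)² = 0.27778 − (0.0000)² = 0.27778.

0.278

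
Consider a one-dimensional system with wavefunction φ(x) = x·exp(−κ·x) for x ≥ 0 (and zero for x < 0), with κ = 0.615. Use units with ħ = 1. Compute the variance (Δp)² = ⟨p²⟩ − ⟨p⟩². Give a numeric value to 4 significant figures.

Compute ⟨p⟩ and ⟨p²⟩ separately; (Δp)² = ⟨p²⟩ − ⟨p⟩².
Differentiate x·exp(−κ·x) with the product rule; every integrand then reduces to terms xʲ·e^(−2κx) on [0, ∞), with ∫₀^∞ xʲ·e^(−2κx) dx = j!/(2κ)^(j+1).
Normalization: ∫|φ|² dx = 1.0748.
⟨p⟩ = 0.0000 and ⟨p²⟩ = 0.37823.
(Δp)² = 0.37823 − (0.0000)² = 0.37823.

0.3782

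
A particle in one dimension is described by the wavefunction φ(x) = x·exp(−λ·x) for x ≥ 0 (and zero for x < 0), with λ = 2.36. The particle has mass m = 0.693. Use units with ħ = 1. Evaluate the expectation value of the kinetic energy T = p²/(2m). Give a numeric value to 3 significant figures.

T = −(ħ²/2m) d²/dx², so ⟨T⟩ = −(ħ²/2m) ∫ φ*·φ'' dx / ∫|φ|² dx; with m = 0.693.
Differentiate x·exp(−λ·x) with the product rule; every integrand then reduces to terms xʲ·e^(−2λx) on [0, ∞), with ∫₀^∞ xʲ·e^(−2λx) dx = j!/(2λ)^(j+1).
State is unnormalized: ∫|φ|² dx = 0.019020, and ∫φ*·(−ħ²/2m · φ'') dx = 0.076430, so ⟨T⟩ = 0.076430 / 0.019020.
⟨T⟩ = 4.0185.

4.02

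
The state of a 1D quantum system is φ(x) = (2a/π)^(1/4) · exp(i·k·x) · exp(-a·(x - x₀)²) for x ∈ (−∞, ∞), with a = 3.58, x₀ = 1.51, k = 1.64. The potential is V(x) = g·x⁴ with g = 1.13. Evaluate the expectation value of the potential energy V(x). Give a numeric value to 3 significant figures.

⟨V⟩ = ∫ V(x)·|φ|² dx.
Gaussian moments (u = x − x₀): ∫u^(2j)·e^(−2au²) du = (2j−1)!!/(4a)^j · √(π/(2a)), odd powers integrate to 0; here √(π/(2a)) = 0.66240.
⟨V⟩ = 6.9708.

6.97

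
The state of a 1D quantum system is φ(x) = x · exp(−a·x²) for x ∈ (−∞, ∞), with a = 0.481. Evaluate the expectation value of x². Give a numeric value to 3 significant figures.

1.56

⟨x²⟩ = ∫ x²·|φ|² dx / ∫|φ|² dx (integrals over the domain).
Expand each integrand as polynomial × e^(−2ax²) and use ∫x^(2j)·e^(−2ax²) dx = (2j−1)!!/(4a)^j · √(π/(2a)), odd powers → 0; here √(π/(2a)) = 1.8071.
State is unnormalized: ∫|φ|² dx = 0.93925, and ∫φ*·x²·φ dx = 1.4645, so ⟨x²⟩ = 1.4645 / 0.93925.
⟨x²⟩ = 1.5593.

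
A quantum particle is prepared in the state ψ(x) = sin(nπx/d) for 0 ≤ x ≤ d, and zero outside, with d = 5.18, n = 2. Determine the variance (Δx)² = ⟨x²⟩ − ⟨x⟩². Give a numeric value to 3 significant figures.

1.90

Compute ⟨x⟩ and ⟨x²⟩ separately, then (Δx)² = ⟨x²⟩ − ⟨x⟩².
With sin²θ = (1 − cos2θ)/2 on 0 ≤ x ≤ d: ∫sin²(nπx/d) dx = d/2, ∫x·sin²(nπx/d) dx = d²/4, ∫x²·sin²(nπx/d) dx = d³·(1/6 − 1/(4n²π²)); higher powers xᵏ the same way, integrating xᵏ·cos(2nπx/d) by parts.
Normalization: ∫|ψ|² dx = 2.5900.
⟨x⟩ = 2.5900 and ⟨x²⟩ = 8.6043.
(Δx)² = 8.6043 − (2.5900)² = 1.8962.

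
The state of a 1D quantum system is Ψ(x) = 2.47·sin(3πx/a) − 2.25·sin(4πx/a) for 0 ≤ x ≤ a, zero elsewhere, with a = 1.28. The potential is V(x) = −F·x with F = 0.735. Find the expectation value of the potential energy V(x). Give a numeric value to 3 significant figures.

⟨V⟩ = ∫ V(x)·|Ψ|² dx / ∫|Ψ|² dx.
On 0 ≤ x ≤ a (j ≠ l): ∫sin²(jπx/a) dx = a/2, ∫sin(jπx/a)·sin(lπx/a) dx = 0; diagonal moments ∫x·sin²(jπx/a) dx = a²/4, ∫x²·sin²(jπx/a) dx = a³·(1/6 − 1/(4j²π²)); cross terms ∫x·sin(jπx/a)·sin(lπx/a) dx = 0 for j + l even and −4jla²/(π²(j² − l²)²) for j + l odd, ∫x²·sin(jπx/a)·sin(lπx/a) dx = (−1)^(j+l)·4jla³/(π²(j² − l²)²); higher powers the same way via product-to-sum and parts.
State is unnormalized: ∫|Ψ|² dx = 7.1446, and ∫Ψ*·V(x)·Ψ dx = -4.6893, so ⟨V⟩ = -4.6893 / 7.1446.
⟨V⟩ = -0.65635.

-0.656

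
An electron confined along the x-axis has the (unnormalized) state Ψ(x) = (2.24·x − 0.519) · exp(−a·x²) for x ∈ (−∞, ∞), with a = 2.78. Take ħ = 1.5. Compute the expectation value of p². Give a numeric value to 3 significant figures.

p² Ψ = −ħ² d²Ψ/dx²; ⟨p²⟩ = −ħ² ∫ Ψ*·Ψ'' dx / ∫|Ψ|² dx.
Expand each integrand as polynomial × e^(−2ax²) and use ∫x^(2j)·e^(−2ax²) dx = (2j−1)!!/(4a)^j · √(π/(2a)), odd powers → 0; here √(π/(2a)) = 0.75169. Differentiate with the product rule, d/dx e^(−ax²) = −2ax·e^(−ax²).
State is unnormalized: ∫|Ψ|² dx = 0.54165, and ∫Ψ*·(−ħ² Ψ'') dx = 7.6312, so ⟨p²⟩ = 7.6312 / 0.54165.
⟨p²⟩ = 14.089.

14.1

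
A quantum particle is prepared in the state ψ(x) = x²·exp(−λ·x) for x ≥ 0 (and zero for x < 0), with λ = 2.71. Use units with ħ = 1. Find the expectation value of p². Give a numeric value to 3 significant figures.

2.45

p² ψ = −ħ² d²ψ/dx²; ⟨p²⟩ = −ħ² ∫ ψ*·ψ'' dx / ∫|ψ|² dx.
Differentiate x²·exp(−λ·x) with the product rule; every integrand then reduces to terms xʲ·e^(−2λx) on [0, ∞), with ∫₀^∞ xʲ·e^(−2λx) dx = j!/(2λ)^(j+1).
State is unnormalized: ∫|ψ|² dx = 0.0051312, and ∫ψ*·(−ħ² ψ'') dx = 0.012561, so ⟨p²⟩ = 0.012561 / 0.0051312.
⟨p²⟩ = 2.4480.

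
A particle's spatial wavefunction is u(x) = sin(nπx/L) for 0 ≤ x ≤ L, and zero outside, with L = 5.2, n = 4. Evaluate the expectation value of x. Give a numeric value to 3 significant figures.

2.60

⟨x⟩ = ∫ x·|u|² dx / ∫|u|² dx (integrals over the domain).
With sin²θ = (1 − cos2θ)/2 on 0 ≤ x ≤ L: ∫sin²(nπx/L) dx = L/2, ∫x·sin²(nπx/L) dx = L²/4, ∫x²·sin²(nπx/L) dx = L³·(1/6 − 1/(4n²π²)); higher powers xᵏ the same way, integrating xᵏ·cos(2nπx/L) by parts.
State is unnormalized: ∫|u|² dx = 2.6000, and ∫u*·x·u dx = 6.7600, so ⟨x⟩ = 6.7600 / 2.6000.
⟨x⟩ = 2.6000.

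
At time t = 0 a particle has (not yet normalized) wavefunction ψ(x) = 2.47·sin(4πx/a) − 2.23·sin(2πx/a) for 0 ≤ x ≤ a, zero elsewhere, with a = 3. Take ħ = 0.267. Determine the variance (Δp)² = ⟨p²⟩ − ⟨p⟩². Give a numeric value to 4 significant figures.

0.8296

Compute ⟨p⟩ and ⟨p²⟩ separately; (Δp)² = ⟨p²⟩ − ⟨p⟩².
d²/dx² sin(jπx/a) = −(jπ/a)²·sin(jπx/a); on 0 ≤ x ≤ a, ∫sin²(jπx/a) dx = a/2 and ∫sin(jπx/a)·sin(lπx/a) dx = 0 for j ≠ l, so only diagonal terms survive in ∫|ψ|² and ∫ψ·ψ″; ∫ψ·ψ′ dx = [ψ²/2] between the walls = 0.
Normalization: ∫|ψ|² dx = 16.611.
⟨p⟩ = 0.0000 and ⟨p²⟩ = 0.82955.
(Δp)² = 0.82955 − (0.0000)² = 0.82955.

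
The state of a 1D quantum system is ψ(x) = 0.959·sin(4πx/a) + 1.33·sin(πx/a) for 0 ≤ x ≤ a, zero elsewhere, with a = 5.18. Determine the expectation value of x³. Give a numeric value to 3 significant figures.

⟨x³⟩ = ∫ x³·|ψ|² dx / ∫|ψ|² dx (integrals over the domain).
On 0 ≤ x ≤ a (j ≠ l): ∫sin²(jπx/a) dx = a/2, ∫sin(jπx/a)·sin(lπx/a) dx = 0; diagonal moments ∫x·sin²(jπx/a) dx = a²/4, ∫x²·sin²(jπx/a) dx = a³·(1/6 − 1/(4j²π²)); cross terms ∫x·sin(jπx/a)·sin(lπx/a) dx = 0 for j + l even and −4jla²/(π²(j² − l²)²) for j + l odd, ∫x²·sin(jπx/a)·sin(lπx/a) dx = (−1)^(j+l)·4jla³/(π²(j² − l²)²); higher powers the same way via product-to-sum and parts.
State is unnormalized: ∫|ψ|² dx = 6.9634, and ∫ψ*·x³·ψ dx = 173.37, so ⟨x³⟩ = 173.37 / 6.9634.
⟨x³⟩ = 24.897.

24.9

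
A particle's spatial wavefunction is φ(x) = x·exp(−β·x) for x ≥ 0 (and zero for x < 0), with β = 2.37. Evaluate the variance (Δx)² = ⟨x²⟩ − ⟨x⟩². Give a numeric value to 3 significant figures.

Compute ⟨x⟩ and ⟨x²⟩ separately, then (Δx)² = ⟨x²⟩ − ⟨x⟩².
Every integrand reduces to terms xʲ·e^(−2βx) on [0, ∞); use ∫₀^∞ xʲ·e^(−2βx) dx = j!/(2β)^(j+1).
Normalization: ∫|φ|² dx = 0.018780.
⟨x⟩ = 0.63291 and ⟨x²⟩ = 0.53410.
(Δx)² = 0.53410 − (0.63291)² = 0.13353.

0.134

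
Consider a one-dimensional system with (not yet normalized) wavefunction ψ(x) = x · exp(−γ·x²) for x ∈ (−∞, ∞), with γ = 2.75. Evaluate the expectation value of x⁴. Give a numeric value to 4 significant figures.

0.1240

⟨x⁴⟩ = ∫ x⁴·|ψ|² dx / ∫|ψ|² dx (integrals over the domain).
Expand each integrand as polynomial × e^(−2γx²) and use ∫x^(2j)·e^(−2γx²) dx = (2j−1)!!/(4γ)^j · √(π/(2γ)), odd powers → 0; here √(π/(2γ)) = 0.75578.
State is unnormalized: ∫|ψ|² dx = 0.068707, and ∫ψ*·x⁴·ψ dx = 0.0085174, so ⟨x⁴⟩ = 0.0085174 / 0.068707.
⟨x⁴⟩ = 0.12397.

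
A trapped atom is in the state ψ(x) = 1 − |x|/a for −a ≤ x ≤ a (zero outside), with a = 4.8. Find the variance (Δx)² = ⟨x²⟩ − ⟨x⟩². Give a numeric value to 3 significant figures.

Compute ⟨x⟩ and ⟨x²⟩ separately, then (Δx)² = ⟨x²⟩ − ⟨x⟩².
ψ is even, so ∫ over [−a, a] = 2∫₀ᵃ with ψ = 1 − x/a there: ∫₀ᵃ (1 − x/a)² dx = a/3, ∫₀ᵃ x²(1 − x/a)² dx = a³/30, ∫₀ᵃ x⁴(1 − x/a)² dx = a⁵/105.
Normalization: ∫|ψ|² dx = 3.2000.
⟨x⟩ = 0.0000 and ⟨x²⟩ = 2.3040.
(Δx)² = 2.3040 − (0.0000)² = 2.3040.

2.30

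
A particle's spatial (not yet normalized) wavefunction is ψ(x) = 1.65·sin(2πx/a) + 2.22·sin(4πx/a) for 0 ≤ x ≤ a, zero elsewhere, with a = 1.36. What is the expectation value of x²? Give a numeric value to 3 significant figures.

⟨x²⟩ = ∫ x²·|ψ|² dx / ∫|ψ|² dx (integrals over the domain).
On 0 ≤ x ≤ a (j ≠ l): ∫sin²(jπx/a) dx = a/2, ∫sin(jπx/a)·sin(lπx/a) dx = 0; diagonal moments ∫x·sin²(jπx/a) dx = a²/4, ∫x²·sin²(jπx/a) dx = a³·(1/6 − 1/(4j²π²)); cross terms ∫x·sin(jπx/a)·sin(lπx/a) dx = 0 for j + l even and −4jla²/(π²(j² − l²)²) for j + l odd, ∫x²·sin(jπx/a)·sin(lπx/a) dx = (−1)^(j+l)·4jla³/(π²(j² − l²)²); higher powers the same way via product-to-sum and parts.
State is unnormalized: ∫|ψ|² dx = 5.2026, and ∫ψ*·x²·ψ dx = 3.5595, so ⟨x²⟩ = 3.5595 / 5.2026.
⟨x²⟩ = 0.68418.

0.684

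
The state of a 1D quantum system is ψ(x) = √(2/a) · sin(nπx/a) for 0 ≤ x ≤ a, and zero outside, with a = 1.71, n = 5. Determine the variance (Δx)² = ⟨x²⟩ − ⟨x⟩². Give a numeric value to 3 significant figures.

0.238

Compute ⟨x⟩ and ⟨x²⟩ separately, then (Δx)² = ⟨x²⟩ − ⟨x⟩².
With sin²θ = (1 − cos2θ)/2 on 0 ≤ x ≤ a: ∫sin²(nπx/a) dx = a/2, ∫x·sin²(nπx/a) dx = a²/4, ∫x²·sin²(nπx/a) dx = a³·(1/6 − 1/(4n²π²)); higher powers xᵏ the same way, integrating xᵏ·cos(2nπx/a) by parts.
⟨x⟩ = 0.85500 and ⟨x²⟩ = 0.96877.
(Δx)² = 0.96877 − (0.85500)² = 0.23775.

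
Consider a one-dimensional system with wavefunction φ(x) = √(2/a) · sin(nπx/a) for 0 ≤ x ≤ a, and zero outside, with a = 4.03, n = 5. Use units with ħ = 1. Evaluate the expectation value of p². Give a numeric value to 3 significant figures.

p² φ = −ħ² d²φ/dx²; ⟨p²⟩ = −ħ² ∫ φ*·φ'' dx.
d/dx sin(nπx/a) = (nπ/a)·cos(nπx/a) and d²/dx² sin(nπx/a) = −(nπ/a)²·sin(nπx/a); on 0 ≤ x ≤ a, ∫sin²(nπx/a) dx = a/2 and ∫sin(nπx/a)·cos(nπx/a) dx = 0.
⟨p²⟩ = 15.193.

15.2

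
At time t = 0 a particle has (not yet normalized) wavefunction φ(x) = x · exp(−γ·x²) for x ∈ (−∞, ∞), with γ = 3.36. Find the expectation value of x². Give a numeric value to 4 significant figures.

0.2232

⟨x²⟩ = ∫ x²·|φ|² dx / ∫|φ|² dx (integrals over the domain).
Expand each integrand as polynomial × e^(−2γx²) and use ∫x^(2j)·e^(−2γx²) dx = (2j−1)!!/(4γ)^j · √(π/(2γ)), odd powers → 0; here √(π/(2γ)) = 0.68374.
State is unnormalized: ∫|φ|² dx = 0.050873, and ∫φ*·x²·φ dx = 0.011356, so ⟨x²⟩ = 0.011356 / 0.050873.
⟨x²⟩ = 0.22321.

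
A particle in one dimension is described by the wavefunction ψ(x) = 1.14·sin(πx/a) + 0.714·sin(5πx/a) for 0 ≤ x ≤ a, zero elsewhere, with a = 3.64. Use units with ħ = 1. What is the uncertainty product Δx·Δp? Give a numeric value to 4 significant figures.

Δx = √(⟨x²⟩−⟨x⟩²), Δp = √(⟨p²⟩−⟨p⟩²).
On 0 ≤ x ≤ a (j ≠ l): ∫sin²(jπx/a) dx = a/2, ∫sin(jπx/a)·sin(lπx/a) dx = 0; diagonal moments ∫x·sin²(jπx/a) dx = a²/4, ∫x²·sin²(jπx/a) dx = a³·(1/6 − 1/(4j²π²)); cross terms ∫x·sin(jπx/a)·sin(lπx/a) dx = 0 for j + l even and −4jla²/(π²(j² − l²)²) for j + l odd, ∫x²·sin(jπx/a)·sin(lπx/a) dx = (−1)^(j+l)·4jla³/(π²(j² − l²)²); higher powers the same way via product-to-sum and parts. d²/dx² sin(jπx/a) = −(jπ/a)²·sin(jπx/a); on 0 ≤ x ≤ a, ∫sin²(jπx/a) dx = a/2 and ∫sin(jπx/a)·sin(lπx/a) dx = 0 for j ≠ l, so only diagonal terms survive in ∫|ψ|² and ∫ψ·ψ″; ∫ψ·ψ′ dx = [ψ²/2] between the walls = 0.
Normalization: ∫|ψ|² dx = 3.2931.
⟨x⟩ = 1.8200, ⟨x²⟩ = 4.0107 ⇒ Δx = 0.83566.
⟨p⟩ = 0.0000, ⟨p²⟩ = 5.7819 ⇒ Δp = 2.4046.
Δx·Δp = 2.0094.

2.009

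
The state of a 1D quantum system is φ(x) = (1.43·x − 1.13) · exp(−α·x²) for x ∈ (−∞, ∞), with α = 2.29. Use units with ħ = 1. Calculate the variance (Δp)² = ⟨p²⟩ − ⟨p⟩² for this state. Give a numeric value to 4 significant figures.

Compute ⟨p⟩ and ⟨p²⟩ separately; (Δp)² = ⟨p²⟩ − ⟨p⟩².
Expand each integrand as polynomial × e^(−2αx²) and use ∫x^(2j)·e^(−2αx²) dx = (2j−1)!!/(4α)^j · √(π/(2α)), odd powers → 0; here √(π/(2α)) = 0.82821. Differentiate with the product rule, d/dx e^(−αx²) = −2αx·e^(−αx²).
Normalization: ∫|φ|² dx = 1.2424.
⟨p⟩ = 0.0000 and ⟨p²⟩ = 2.9716.
(Δp)² = 2.9716 − (0.0000)² = 2.9716.

2.972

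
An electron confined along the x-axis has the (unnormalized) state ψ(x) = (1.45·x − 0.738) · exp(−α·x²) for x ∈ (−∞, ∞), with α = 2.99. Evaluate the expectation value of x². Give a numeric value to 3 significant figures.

⟨x²⟩ = ∫ x²·|ψ|² dx / ∫|ψ|² dx (integrals over the domain).
Expand each integrand as polynomial × e^(−2αx²) and use ∫x^(2j)·e^(−2αx²) dx = (2j−1)!!/(4α)^j · √(π/(2α)), odd powers → 0; here √(π/(2α)) = 0.72481.
State is unnormalized: ∫|ψ|² dx = 0.52218, and ∫ψ*·x²·ψ dx = 0.064968, so ⟨x²⟩ = 0.064968 / 0.52218.
⟨x²⟩ = 0.12442.

0.124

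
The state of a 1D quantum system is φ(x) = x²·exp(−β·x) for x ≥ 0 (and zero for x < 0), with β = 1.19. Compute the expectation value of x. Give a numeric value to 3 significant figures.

2.10

⟨x⟩ = ∫ x·|φ|² dx / ∫|φ|² dx (integrals over the domain).
Every integrand reduces to terms xʲ·e^(−2βx) on [0, ∞); use ∫₀^∞ xʲ·e^(−2βx) dx = j!/(2β)^(j+1).
State is unnormalized: ∫|φ|² dx = 0.31429, and ∫φ*·x·φ dx = 0.66027, so ⟨x⟩ = 0.66027 / 0.31429.
⟨x⟩ = 2.1008.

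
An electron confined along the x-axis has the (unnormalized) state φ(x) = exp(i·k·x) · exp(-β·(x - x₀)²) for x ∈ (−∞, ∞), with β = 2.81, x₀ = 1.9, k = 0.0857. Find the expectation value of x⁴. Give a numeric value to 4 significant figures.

14.98

⟨x⁴⟩ = ∫ x⁴·|φ|² dx / ∫|φ|² dx (integrals over the domain).
Gaussian moments (u = x − x₀): ∫u^(2j)·e^(−2βu²) du = (2j−1)!!/(4β)^j · √(π/(2β)), odd powers integrate to 0; here √(π/(2β)) = 0.74766.
State is unnormalized: ∫|φ|² dx = 0.74766, and ∫φ*·x⁴·φ dx = 11.202, so ⟨x⁴⟩ = 11.202 / 0.74766.
⟨x⁴⟩ = 14.983.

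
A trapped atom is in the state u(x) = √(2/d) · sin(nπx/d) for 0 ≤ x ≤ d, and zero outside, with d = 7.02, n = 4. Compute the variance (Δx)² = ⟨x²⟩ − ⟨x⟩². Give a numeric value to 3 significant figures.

3.95

Compute ⟨x⟩ and ⟨x²⟩ separately, then (Δx)² = ⟨x²⟩ − ⟨x⟩².
With sin²θ = (1 − cos2θ)/2 on 0 ≤ x ≤ d: ∫sin²(nπx/d) dx = d/2, ∫x·sin²(nπx/d) dx = d²/4, ∫x²·sin²(nπx/d) dx = d³·(1/6 − 1/(4n²π²)); higher powers xᵏ the same way, integrating xᵏ·cos(2nπx/d) by parts.
⟨x⟩ = 3.5100 and ⟨x²⟩ = 16.271.
(Δx)² = 16.271 − (3.5100)² = 3.9507.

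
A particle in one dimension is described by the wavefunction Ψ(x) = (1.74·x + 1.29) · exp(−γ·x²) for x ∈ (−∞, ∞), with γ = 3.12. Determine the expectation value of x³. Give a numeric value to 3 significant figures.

0.0454

⟨x³⟩ = ∫ x³·|Ψ|² dx / ∫|Ψ|² dx (integrals over the domain).
Expand each integrand as polynomial × e^(−2γx²) and use ∫x^(2j)·e^(−2γx²) dx = (2j−1)!!/(4γ)^j · √(π/(2γ)), odd powers → 0; here √(π/(2γ)) = 0.70955.
State is unnormalized: ∫|Ψ|² dx = 1.3529, and ∫Ψ*·x³·Ψ dx = 0.061354, so ⟨x³⟩ = 0.061354 / 1.3529.
⟨x³⟩ = 0.045350.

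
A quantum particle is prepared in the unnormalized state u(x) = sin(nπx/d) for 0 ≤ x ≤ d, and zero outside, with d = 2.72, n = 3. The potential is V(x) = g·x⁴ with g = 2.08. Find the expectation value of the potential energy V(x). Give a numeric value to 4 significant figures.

⟨V⟩ = ∫ V(x)·|u|² dx / ∫|u|² dx.
With sin²θ = (1 − cos2θ)/2 on 0 ≤ x ≤ d: ∫sin²(nπx/d) dx = d/2, ∫x·sin²(nπx/d) dx = d²/4, ∫x²·sin²(nπx/d) dx = d³·(1/6 − 1/(4n²π²)); higher powers xᵏ the same way, integrating xᵏ·cos(2nπx/d) by parts.
State is unnormalized: ∫|u|² dx = 1.3600, and ∫u*·V(x)·u dx = 29.254, so ⟨V⟩ = 29.254 / 1.3600.
⟨V⟩ = 21.510.

21.51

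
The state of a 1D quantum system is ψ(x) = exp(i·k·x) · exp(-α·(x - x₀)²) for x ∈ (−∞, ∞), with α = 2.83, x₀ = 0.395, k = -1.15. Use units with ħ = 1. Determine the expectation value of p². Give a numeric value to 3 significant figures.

4.15

p² ψ = −ħ² d²ψ/dx²; ⟨p²⟩ = −ħ² ∫ ψ*·ψ'' dx / ∫|ψ|² dx.
Gaussian moments (u = x − x₀): ∫u^(2j)·e^(−2αu²) du = (2j−1)!!/(4α)^j · √(π/(2α)), odd powers integrate to 0; here √(π/(2α)) = 0.74502. Derivatives: ψ′ = (ik − 2αu)·ψ, ψ″ = ((ik − 2αu)² − 2α)·ψ; the odd-in-u pieces drop out.
State is unnormalized: ∫|ψ|² dx = 0.74502, and ∫ψ*·(−ħ² ψ'') dx = 3.0937, so ⟨p²⟩ = 3.0937 / 0.74502.
⟨p²⟩ = 4.1525.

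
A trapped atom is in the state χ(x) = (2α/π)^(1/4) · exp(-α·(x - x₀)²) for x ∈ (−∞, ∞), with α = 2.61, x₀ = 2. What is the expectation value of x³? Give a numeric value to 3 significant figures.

⟨x³⟩ = ∫ x³·|χ|² dx (integrals over the domain).
Gaussian moments (u = x − x₀): ∫u^(2j)·e^(−2αu²) du = (2j−1)!!/(4α)^j · √(π/(2α)), odd powers integrate to 0; here √(π/(2α)) = 0.77578.
⟨x³⟩ = 8.5747.

8.57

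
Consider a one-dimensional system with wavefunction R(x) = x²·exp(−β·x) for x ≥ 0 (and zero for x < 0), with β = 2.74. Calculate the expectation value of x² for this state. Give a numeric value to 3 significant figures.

⟨x²⟩ = ∫ x²·|R|² dx / ∫|R|² dx (integrals over the domain).
Every integrand reduces to terms xʲ·e^(−2βx) on [0, ∞); use ∫₀^∞ xʲ·e^(−2βx) dx = j!/(2β)^(j+1).
State is unnormalized: ∫|R|² dx = 0.0048563, and ∫R*·x²·R dx = 0.0048514, so ⟨x²⟩ = 0.0048514 / 0.0048563.
⟨x²⟩ = 0.99899.

0.999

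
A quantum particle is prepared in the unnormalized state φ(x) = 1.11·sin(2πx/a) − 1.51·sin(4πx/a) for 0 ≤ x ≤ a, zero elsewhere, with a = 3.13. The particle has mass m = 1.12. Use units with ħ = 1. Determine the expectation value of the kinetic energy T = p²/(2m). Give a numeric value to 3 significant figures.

T = −(ħ²/2m) d²/dx², so ⟨T⟩ = −(ħ²/2m) ∫ φ*·φ'' dx / ∫|φ|² dx; with m = 1.12.
d²/dx² sin(jπx/a) = −(jπ/a)²·sin(jπx/a); on 0 ≤ x ≤ a, ∫sin²(jπx/a) dx = a/2 and ∫sin(jπx/a)·sin(lπx/a) dx = 0 for j ≠ l, so only diagonal terms survive in ∫|φ|² and ∫φ·φ″; ∫φ·φ′ dx = [φ²/2] between the walls = 0.
State is unnormalized: ∫|φ|² dx = 5.4966, and ∫φ*·(−ħ²/2m · φ'') dx = 29.146, so ⟨T⟩ = 29.146 / 5.4966.
⟨T⟩ = 5.3026.

5.30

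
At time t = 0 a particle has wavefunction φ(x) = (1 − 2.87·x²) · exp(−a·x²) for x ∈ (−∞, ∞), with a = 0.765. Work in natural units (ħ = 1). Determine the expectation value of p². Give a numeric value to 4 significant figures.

p² φ = −ħ² d²φ/dx²; ⟨p²⟩ = −ħ² ∫ φ*·φ'' dx / ∫|φ|² dx.
Expand each integrand as polynomial × e^(−2ax²) and use ∫x^(2j)·e^(−2ax²) dx = (2j−1)!!/(4a)^j · √(π/(2a)), odd powers → 0; here √(π/(2a)) = 1.4329. Differentiate with the product rule, d/dx e^(−ax²) = −2ax·e^(−ax²).
State is unnormalized: ∫|φ|² dx = 2.5266, and ∫φ*·(−ħ² φ'') dx = 9.9026, so ⟨p²⟩ = 9.9026 / 2.5266.
⟨p²⟩ = 3.9194.

3.919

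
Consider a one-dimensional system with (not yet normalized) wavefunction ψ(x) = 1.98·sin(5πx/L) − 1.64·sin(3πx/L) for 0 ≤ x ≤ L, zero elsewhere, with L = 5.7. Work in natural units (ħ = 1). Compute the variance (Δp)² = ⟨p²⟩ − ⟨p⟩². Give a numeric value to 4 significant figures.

5.617

Compute ⟨p⟩ and ⟨p²⟩ separately; (Δp)² = ⟨p²⟩ − ⟨p⟩².
d²/dx² sin(jπx/L) = −(jπ/L)²·sin(jπx/L); on 0 ≤ x ≤ L, ∫sin²(jπx/L) dx = L/2 and ∫sin(jπx/L)·sin(lπx/L) dx = 0 for j ≠ l, so only diagonal terms survive in ∫|ψ|² and ∫ψ·ψ″; ∫ψ·ψ′ dx = [ψ²/2] between the walls = 0.
Normalization: ∫|ψ|² dx = 18.839.
⟨p⟩ = 0.0000 and ⟨p²⟩ = 5.6167.
(Δp)² = 5.6167 − (0.0000)² = 5.6167.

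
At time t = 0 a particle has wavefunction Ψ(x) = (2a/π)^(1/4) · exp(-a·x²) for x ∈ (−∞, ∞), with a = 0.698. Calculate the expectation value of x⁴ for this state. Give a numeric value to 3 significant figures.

0.385

⟨x⁴⟩ = ∫ x⁴·|Ψ|² dx (integrals over the domain).
Gaussian moments: ∫x^(2j)·e^(−2ax²) dx = (2j−1)!!/(4a)^j · √(π/(2a)), odd powers integrate to 0; here √(π/(2a)) = 1.5001.
⟨x⁴⟩ = 0.38485.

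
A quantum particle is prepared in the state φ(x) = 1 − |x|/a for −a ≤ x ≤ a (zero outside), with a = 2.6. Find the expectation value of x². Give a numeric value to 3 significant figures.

0.676

⟨x²⟩ = ∫ x²·|φ|² dx / ∫|φ|² dx (integrals over the domain).
φ is even, so ∫ over [−a, a] = 2∫₀ᵃ with φ = 1 − x/a there: ∫₀ᵃ (1 − x/a)² dx = a/3, ∫₀ᵃ x²(1 − x/a)² dx = a³/30, ∫₀ᵃ x⁴(1 − x/a)² dx = a⁵/105.
State is unnormalized: ∫|φ|² dx = 1.7333, and ∫φ*·x²·φ dx = 1.1717, so ⟨x²⟩ = 1.1717 / 1.7333.
⟨x²⟩ = 0.67600.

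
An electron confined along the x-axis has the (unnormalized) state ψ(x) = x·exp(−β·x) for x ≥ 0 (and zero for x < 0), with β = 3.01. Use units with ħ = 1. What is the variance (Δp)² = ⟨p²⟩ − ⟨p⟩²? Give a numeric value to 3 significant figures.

Compute ⟨p⟩ and ⟨p²⟩ separately; (Δp)² = ⟨p²⟩ − ⟨p⟩².
Differentiate x·exp(−β·x) with the product rule; every integrand then reduces to terms xʲ·e^(−2βx) on [0, ∞), with ∫₀^∞ xʲ·e^(−2βx) dx = j!/(2β)^(j+1).
Normalization: ∫|ψ|² dx = 0.0091673.
⟨p⟩ = 0.0000 and ⟨p²⟩ = 9.0601.
(Δp)² = 9.0601 − (0.0000)² = 9.0601.

9.06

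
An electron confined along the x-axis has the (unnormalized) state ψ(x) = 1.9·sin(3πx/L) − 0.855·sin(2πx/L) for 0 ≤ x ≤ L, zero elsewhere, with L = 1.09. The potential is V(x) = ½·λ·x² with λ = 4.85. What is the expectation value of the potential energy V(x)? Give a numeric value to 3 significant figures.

1.36

⟨V⟩ = ∫ V(x)·|ψ|² dx / ∫|ψ|² dx.
On 0 ≤ x ≤ L (j ≠ l): ∫sin²(jπx/L) dx = L/2, ∫sin(jπx/L)·sin(lπx/L) dx = 0; diagonal moments ∫x·sin²(jπx/L) dx = L²/4, ∫x²·sin²(jπx/L) dx = L³·(1/6 − 1/(4j²π²)); cross terms ∫x·sin(jπx/L)·sin(lπx/L) dx = 0 for j + l even and −4jlL²/(π²(j² − l²)²) for j + l odd, ∫x²·sin(jπx/L)·sin(lπx/L) dx = (−1)^(j+l)·4jlL³/(π²(j² − l²)²); higher powers the same way via product-to-sum and parts.
State is unnormalized: ∫|ψ|² dx = 2.3659, and ∫ψ*·V(x)·ψ dx = 3.2181, so ⟨V⟩ = 3.2181 / 2.3659.
⟨V⟩ = 1.3602.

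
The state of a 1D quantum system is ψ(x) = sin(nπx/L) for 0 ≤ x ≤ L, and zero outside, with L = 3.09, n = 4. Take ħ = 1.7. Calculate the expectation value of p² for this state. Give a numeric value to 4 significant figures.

47.80

p² ψ = −ħ² d²ψ/dx²; ⟨p²⟩ = −ħ² ∫ ψ*·ψ'' dx / ∫|ψ|² dx.
d/dx sin(nπx/L) = (nπ/L)·cos(nπx/L) and d²/dx² sin(nπx/L) = −(nπ/L)²·sin(nπx/L); on 0 ≤ x ≤ L, ∫sin²(nπx/L) dx = L/2 and ∫sin(nπx/L)·cos(nπx/L) dx = 0.
State is unnormalized: ∫|ψ|² dx = 1.5450, and ∫ψ*·(−ħ² ψ'') dx = 73.846, so ⟨p²⟩ = 73.846 / 1.5450.
⟨p²⟩ = 47.797.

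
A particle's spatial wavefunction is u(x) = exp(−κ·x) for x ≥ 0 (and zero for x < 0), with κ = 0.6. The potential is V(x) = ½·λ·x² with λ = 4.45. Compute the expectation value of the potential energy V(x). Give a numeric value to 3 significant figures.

3.09

⟨V⟩ = ∫ V(x)·|u|² dx / ∫|u|² dx.
Every integrand reduces to terms xʲ·e^(−2κx) on [0, ∞); use ∫₀^∞ xʲ·e^(−2κx) dx = j!/(2κ)^(j+1).
State is unnormalized: ∫|u|² dx = 0.83333, and ∫u*·V(x)·u dx = 2.5752, so ⟨V⟩ = 2.5752 / 0.83333.
⟨V⟩ = 3.0903.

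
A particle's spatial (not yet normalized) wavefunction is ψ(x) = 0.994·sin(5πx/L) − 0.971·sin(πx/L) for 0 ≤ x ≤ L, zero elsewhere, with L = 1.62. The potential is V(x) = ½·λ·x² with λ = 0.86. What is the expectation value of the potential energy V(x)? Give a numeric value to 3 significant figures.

0.339

⟨V⟩ = ∫ V(x)·|ψ|² dx / ∫|ψ|² dx.
On 0 ≤ x ≤ L (j ≠ l): ∫sin²(jπx/L) dx = L/2, ∫sin(jπx/L)·sin(lπx/L) dx = 0; diagonal moments ∫x·sin²(jπx/L) dx = L²/4, ∫x²·sin²(jπx/L) dx = L³·(1/6 − 1/(4j²π²)); cross terms ∫x·sin(jπx/L)·sin(lπx/L) dx = 0 for j + l even and −4jlL²/(π²(j² − l²)²) for j + l odd, ∫x²·sin(jπx/L)·sin(lπx/L) dx = (−1)^(j+l)·4jlL³/(π²(j² − l²)²); higher powers the same way via product-to-sum and parts.
State is unnormalized: ∫|ψ|² dx = 1.5640, and ∫ψ*·V(x)·ψ dx = 0.53042, so ⟨V⟩ = 0.53042 / 1.5640.
⟨V⟩ = 0.33914.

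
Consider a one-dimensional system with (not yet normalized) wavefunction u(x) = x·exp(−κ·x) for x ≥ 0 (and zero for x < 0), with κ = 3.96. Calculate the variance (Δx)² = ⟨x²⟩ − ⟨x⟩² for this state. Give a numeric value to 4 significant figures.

0.04783

Compute ⟨x⟩ and ⟨x²⟩ separately, then (Δx)² = ⟨x²⟩ − ⟨x⟩².
Every integrand reduces to terms xʲ·e^(−2κx) on [0, ∞); use ∫₀^∞ xʲ·e^(−2κx) dx = j!/(2κ)^(j+1).
Normalization: ∫|u|² dx = 0.0040258.
⟨x⟩ = 0.37879 and ⟨x²⟩ = 0.19131.
(Δx)² = 0.19131 − (0.37879)² = 0.047827.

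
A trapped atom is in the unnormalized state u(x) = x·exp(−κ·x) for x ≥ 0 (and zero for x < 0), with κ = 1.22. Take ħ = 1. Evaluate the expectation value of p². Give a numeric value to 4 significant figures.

p² u = −ħ² d²u/dx²; ⟨p²⟩ = −ħ² ∫ u*·u'' dx / ∫|u|² dx.
Differentiate x·exp(−κ·x) with the product rule; every integrand then reduces to terms xʲ·e^(−2κx) on [0, ∞), with ∫₀^∞ xʲ·e^(−2κx) dx = j!/(2κ)^(j+1).
State is unnormalized: ∫|u|² dx = 0.13768, and ∫u*·(−ħ² u'') dx = 0.20492, so ⟨p²⟩ = 0.20492 / 0.13768.
⟨p²⟩ = 1.4884.

1.488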